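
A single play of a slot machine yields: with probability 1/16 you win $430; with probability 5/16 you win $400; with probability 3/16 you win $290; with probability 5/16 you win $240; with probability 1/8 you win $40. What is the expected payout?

E[payout] = 430·1/16 + 400·5/16 + 290·3/16 + 240·5/16 + 40·1/8
 = 215/8 + 125 + 435/8 + 75 + 5
 = 1145/4

286.25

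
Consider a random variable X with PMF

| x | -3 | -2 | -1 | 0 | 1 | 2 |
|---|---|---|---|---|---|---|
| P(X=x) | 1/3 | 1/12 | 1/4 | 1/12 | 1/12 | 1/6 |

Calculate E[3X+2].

-1

E[3X+2] = Σ (3x+2)·P(X=x)
 = (-7)·1/3 + (-4)·1/12 + (-1)·1/4 + 2·1/12 + 5·1/12 + 8·1/6
 = (-7/3) + (-1/3) + (-1/4) + 1/6 + 5/12 + 4/3
 = -1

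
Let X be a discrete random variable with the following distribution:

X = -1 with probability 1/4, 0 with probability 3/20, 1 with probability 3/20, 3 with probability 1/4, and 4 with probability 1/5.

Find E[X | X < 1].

P(X < 1) = 1/4 + 3/20 = 2/5.
E[X | X < 1] = [(-1)·1/4 + 0·3/20] / (2/5)
 = -1/4 / (2/5)
 = -5/8

-0.625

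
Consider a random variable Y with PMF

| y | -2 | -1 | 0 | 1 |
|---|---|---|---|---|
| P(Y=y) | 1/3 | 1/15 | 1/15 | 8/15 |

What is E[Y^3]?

E[Y^3] = Σ y^3·P(Y=y)
 = (-8)·1/3 + (-1)·1/15 + 0·1/15 + 1·8/15
 = (-8/3) + (-1/15) + 0 + 8/15
 = -11/5

-2.2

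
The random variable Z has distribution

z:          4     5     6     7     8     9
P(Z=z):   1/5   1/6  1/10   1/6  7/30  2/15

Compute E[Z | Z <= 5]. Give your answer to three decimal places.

P(Z <= 5) = 1/5 + 1/6 = 11/30.
E[Z | Z <= 5] = [4·1/5 + 5·1/6] / (11/30)
 = 49/30 / (11/30)
 = 49/11

4.455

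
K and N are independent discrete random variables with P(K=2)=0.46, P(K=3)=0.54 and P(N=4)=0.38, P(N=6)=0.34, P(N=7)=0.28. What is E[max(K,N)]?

5.52

E[max(K,N)] = Σ_k Σ_n max(k,n) · P(K=k)P(N=n)
 = 4·0.1748 + 6·0.1564 + 7·0.1288 + 4·0.2052 + 6·0.1836 + 7·0.1512
 = 0.6992 + 0.9384 + 0.9016 + 0.8208 + 1.1016 + 1.0584
 = 5.52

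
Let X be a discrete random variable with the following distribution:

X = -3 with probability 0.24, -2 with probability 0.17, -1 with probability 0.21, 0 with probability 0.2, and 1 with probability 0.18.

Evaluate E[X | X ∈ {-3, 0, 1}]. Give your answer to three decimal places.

-0.871

P(X ∈ {-3, 0, 1}) = 0.24 + 0.2 + 0.18 = 0.62.
E[X | X ∈ {-3, 0, 1}] = [(-3)·0.24 + 0·0.2 + 1·0.18] / 0.62
 = -0.54 / 0.62
 = -27/31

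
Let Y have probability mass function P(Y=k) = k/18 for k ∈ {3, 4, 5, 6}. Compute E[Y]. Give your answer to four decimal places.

4.7778

E[Y] = Σ y·P(Y=y)
 = 3·1/6 + 4·2/9 + 5·5/18 + 6·1/3
 = 1/2 + 8/9 + 25/18 + 2
 = 43/9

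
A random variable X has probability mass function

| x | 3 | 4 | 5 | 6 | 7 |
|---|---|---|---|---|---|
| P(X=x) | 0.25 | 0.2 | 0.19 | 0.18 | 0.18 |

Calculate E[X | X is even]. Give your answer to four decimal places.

4.9474

P(X is even) = 0.2 + 0.18 = 0.38.
E[X | X is even] = [4·0.2 + 6·0.18] / 0.38
 = 1.88 / 0.38
 = 94/19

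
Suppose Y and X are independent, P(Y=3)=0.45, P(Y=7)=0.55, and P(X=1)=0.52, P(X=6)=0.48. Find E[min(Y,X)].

E[min(Y,X)] = Σ_y Σ_x min(y,x) · P(Y=y)P(X=x)
 = 1·0.234 + 3·0.216 + 1·0.286 + 6·0.264
 = 0.234 + 0.648 + 0.286 + 1.584
 = 2.752

2.752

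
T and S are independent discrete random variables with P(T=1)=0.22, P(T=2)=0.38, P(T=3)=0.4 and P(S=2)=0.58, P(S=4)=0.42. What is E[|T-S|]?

1.124

E[|T-S|] = Σ_t Σ_s |t-s| · P(T=t)P(S=s)
 = 1·0.1276 + 3·0.0924 + 0·0.2204 + 2·0.1596 + 1·0.232 + 1·0.168
 = 0.1276 + 0.2772 + 0 + 0.3192 + 0.232 + 0.168
 = 1.124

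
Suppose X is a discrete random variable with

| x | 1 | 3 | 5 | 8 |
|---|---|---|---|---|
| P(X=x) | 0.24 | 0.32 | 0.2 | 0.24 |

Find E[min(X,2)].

E[min(X,2)] = Σ min(x,2)·P(X=x)
 = 1·0.24 + 2·0.32 + 2·0.2 + 2·0.24
 = 0.24 + 0.64 + 0.4 + 0.48
 = 1.76

1.76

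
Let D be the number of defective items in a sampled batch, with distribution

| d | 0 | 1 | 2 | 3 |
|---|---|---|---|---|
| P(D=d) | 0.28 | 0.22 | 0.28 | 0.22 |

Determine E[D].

E[D] = Σ d·P(D=d)
 = 0·0.28 + 1·0.22 + 2·0.28 + 3·0.22
 = 0 + 0.22 + 0.56 + 0.66
 = 1.44

1.44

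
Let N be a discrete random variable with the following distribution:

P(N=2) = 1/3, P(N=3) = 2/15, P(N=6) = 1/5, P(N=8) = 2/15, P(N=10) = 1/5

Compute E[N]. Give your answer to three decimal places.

E[N] = Σ n·P(N=n)
 = 2·1/3 + 3·2/15 + 6·1/5 + 8·2/15 + 10·1/5
 = 2/3 + 2/5 + 6/5 + 16/15 + 2
 = 16/3

5.333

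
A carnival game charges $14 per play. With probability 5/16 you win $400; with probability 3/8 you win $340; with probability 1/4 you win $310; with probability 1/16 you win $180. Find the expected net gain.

E[payout] = 400·5/16 + 340·3/8 + 310·1/4 + 180·1/16
 = 125 + 255/2 + 155/2 + 45/4
 = 1365/4
Net = 1365/4 - 14 = 1309/4

327.25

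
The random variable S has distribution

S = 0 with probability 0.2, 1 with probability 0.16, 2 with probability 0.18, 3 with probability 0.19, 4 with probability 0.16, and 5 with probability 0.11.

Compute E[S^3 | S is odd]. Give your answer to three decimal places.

P(S is odd) = 0.16 + 0.19 + 0.11 = 0.46.
E[S^3 | S is odd] = [1·0.16 + 27·0.19 + 125·0.11] / 0.46
 = 19.04 / 0.46
 = 952/23

41.391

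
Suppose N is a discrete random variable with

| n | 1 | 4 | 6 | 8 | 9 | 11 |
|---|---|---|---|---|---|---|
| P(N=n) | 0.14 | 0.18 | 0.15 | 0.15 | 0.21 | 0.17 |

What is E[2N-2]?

E[2N-2] = Σ (2n-2)·P(N=n)
 = 0·0.14 + 6·0.18 + 10·0.15 + 14·0.15 + 16·0.21 + 20·0.17
 = 0 + 1.08 + 1.5 + 2.1 + 3.36 + 3.4
 = 11.44

11.44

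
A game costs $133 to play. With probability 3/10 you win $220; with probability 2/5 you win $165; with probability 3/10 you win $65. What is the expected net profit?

18.5

E[payout] = 220·3/10 + 165·2/5 + 65·3/10
 = 66 + 66 + 39/2
 = 303/2
Net = 303/2 - 133 = 37/2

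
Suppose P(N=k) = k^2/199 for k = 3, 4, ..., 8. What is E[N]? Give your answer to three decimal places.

6.467

E[N] = Σ n·P(N=n)
 = 3·9/199 + 4·16/199 + 5·25/199 + 6·36/199 + 7·49/199 + 8·64/199
 = 27/199 + 64/199 + 125/199 + 216/199 + 343/199 + 512/199
 = 1287/199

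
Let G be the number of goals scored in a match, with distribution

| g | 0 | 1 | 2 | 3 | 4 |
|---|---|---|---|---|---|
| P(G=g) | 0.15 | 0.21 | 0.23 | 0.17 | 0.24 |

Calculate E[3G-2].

E[3G-2] = Σ (3g-2)·P(G=g)
 = (-2)·0.15 + 1·0.21 + 4·0.23 + 7·0.17 + 10·0.24
 = (-0.3) + 0.21 + 0.92 + 1.19 + 2.4
 = 4.42

4.42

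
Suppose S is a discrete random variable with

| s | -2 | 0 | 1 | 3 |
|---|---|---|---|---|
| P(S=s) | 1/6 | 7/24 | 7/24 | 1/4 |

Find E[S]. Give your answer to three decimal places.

E[S] = Σ s·P(S=s)
 = (-2)·1/6 + 0·7/24 + 1·7/24 + 3·1/4
 = (-1/3) + 0 + 7/24 + 3/4
 = 17/24

0.708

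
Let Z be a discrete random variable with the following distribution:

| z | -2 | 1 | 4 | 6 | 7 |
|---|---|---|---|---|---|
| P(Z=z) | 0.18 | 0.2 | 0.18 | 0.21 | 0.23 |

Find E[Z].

3.43

E[Z] = Σ z·P(Z=z)
 = (-2)·0.18 + 1·0.2 + 4·0.18 + 6·0.21 + 7·0.23
 = (-0.36) + 0.2 + 0.72 + 1.26 + 1.61
 = 3.43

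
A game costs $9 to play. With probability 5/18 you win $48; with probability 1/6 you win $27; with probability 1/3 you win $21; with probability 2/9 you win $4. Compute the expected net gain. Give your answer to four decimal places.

E[payout] = 48·5/18 + 27·1/6 + 21·1/3 + 4·2/9
 = 40/3 + 9/2 + 7 + 8/9
 = 463/18
Net = 463/18 - 9 = 301/18

16.7222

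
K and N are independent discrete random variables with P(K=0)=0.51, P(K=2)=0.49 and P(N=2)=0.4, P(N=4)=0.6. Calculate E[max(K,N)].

3.2

E[max(K,N)] = Σ_k Σ_n max(k,n) · P(K=k)P(N=n)
 = 2·0.204 + 4·0.306 + 2·0.196 + 4·0.294
 = 0.408 + 1.224 + 0.392 + 1.176
 = 3.2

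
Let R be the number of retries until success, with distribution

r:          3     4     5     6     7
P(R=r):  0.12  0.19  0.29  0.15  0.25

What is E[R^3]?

E[R^3] = Σ r^3·P(R=r)
 = 27·0.12 + 64·0.19 + 125·0.29 + 216·0.15 + 343·0.25
 = 3.24 + 12.16 + 36.25 + 32.4 + 85.75
 = 169.8

169.8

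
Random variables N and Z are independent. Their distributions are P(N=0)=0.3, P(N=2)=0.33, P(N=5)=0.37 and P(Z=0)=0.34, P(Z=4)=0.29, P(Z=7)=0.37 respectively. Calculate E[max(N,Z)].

4.7107

E[max(N,Z)] = Σ_n Σ_z max(n,z) · P(N=n)P(Z=z)
 = 0·0.102 + 4·0.087 + 7·0.111 + 2·0.1122 + 4·0.0957 + 7·0.1221 + 5·0.1258 + 5·0.1073 + 7·0.1369
 = 0 + 0.348 + 0.777 + 0.2244 + 0.3828 + 0.8547 + 0.629 + 0.5365 + 0.9583
 = 4.7107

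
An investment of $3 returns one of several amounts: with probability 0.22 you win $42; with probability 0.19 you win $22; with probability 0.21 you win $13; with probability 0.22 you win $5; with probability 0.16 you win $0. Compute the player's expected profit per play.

E[payout] = 42·0.22 + 22·0.19 + 13·0.21 + 5·0.22 + 0·0.16
 = 9.24 + 4.18 + 2.73 + 1.1 + 0
 = 17.25
Net = 17.25 - 3 = 14.25

14.25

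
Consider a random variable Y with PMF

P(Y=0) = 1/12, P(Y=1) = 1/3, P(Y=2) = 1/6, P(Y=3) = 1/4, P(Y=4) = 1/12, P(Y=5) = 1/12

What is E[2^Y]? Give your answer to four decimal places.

7.4167

E[2^Y] = Σ 2^y·P(Y=y)
 = 1·1/12 + 2·1/3 + 4·1/6 + 8·1/4 + 16·1/12 + 32·1/12
 = 1/12 + 2/3 + 2/3 + 2 + 4/3 + 8/3
 = 89/12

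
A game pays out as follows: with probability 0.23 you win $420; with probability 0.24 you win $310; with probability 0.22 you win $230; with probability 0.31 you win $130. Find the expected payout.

261.9

E[payout] = 420·0.23 + 310·0.24 + 230·0.22 + 130·0.31
 = 96.6 + 74.4 + 50.6 + 40.3
 = 261.9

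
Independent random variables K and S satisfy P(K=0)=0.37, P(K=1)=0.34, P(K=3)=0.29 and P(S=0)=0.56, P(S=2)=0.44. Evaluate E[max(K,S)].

1.6852

E[max(K,S)] = Σ_k Σ_s max(k,s) · P(K=k)P(S=s)
 = 0·0.2072 + 2·0.1628 + 1·0.1904 + 2·0.1496 + 3·0.1624 + 3·0.1276
 = 0 + 0.3256 + 0.1904 + 0.2992 + 0.4872 + 0.3828
 = 1.6852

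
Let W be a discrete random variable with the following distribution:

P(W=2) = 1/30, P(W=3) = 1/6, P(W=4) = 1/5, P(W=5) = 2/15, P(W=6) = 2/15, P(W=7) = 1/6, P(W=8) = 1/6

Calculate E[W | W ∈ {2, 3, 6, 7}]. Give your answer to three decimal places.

5.067

P(W ∈ {2, 3, 6, 7}) = 1/30 + 1/6 + 2/15 + 1/6 = 1/2.
E[W | W ∈ {2, 3, 6, 7}] = [2·1/30 + 3·1/6 + 6·2/15 + 7·1/6] / (1/2)
 = 38/15 / (1/2)
 = 76/15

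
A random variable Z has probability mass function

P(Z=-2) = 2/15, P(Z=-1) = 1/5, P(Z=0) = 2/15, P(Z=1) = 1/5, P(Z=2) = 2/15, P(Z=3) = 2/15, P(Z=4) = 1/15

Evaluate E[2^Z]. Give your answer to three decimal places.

E[2^Z] = Σ 2^z·P(Z=z)
 = 1/4·2/15 + 1/2·1/5 + 1·2/15 + 2·1/5 + 4·2/15 + 8·2/15 + 16·1/15
 = 1/30 + 1/10 + 2/15 + 2/5 + 8/15 + 16/15 + 16/15
 = 10/3

3.333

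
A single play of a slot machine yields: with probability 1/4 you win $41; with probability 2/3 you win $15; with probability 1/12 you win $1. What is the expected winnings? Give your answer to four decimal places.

20.3333

E[payout] = 41·1/4 + 15·2/3 + 1·1/12
 = 41/4 + 10 + 1/12
 = 61/3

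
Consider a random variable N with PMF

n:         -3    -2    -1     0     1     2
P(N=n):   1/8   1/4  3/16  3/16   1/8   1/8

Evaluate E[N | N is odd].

P(N is odd) = 1/8 + 3/16 + 1/8 = 7/16.
E[N | N is odd] = [(-3)·1/8 + (-1)·3/16 + 1·1/8] / (7/16)
 = -7/16 / (7/16)
 = -1

-1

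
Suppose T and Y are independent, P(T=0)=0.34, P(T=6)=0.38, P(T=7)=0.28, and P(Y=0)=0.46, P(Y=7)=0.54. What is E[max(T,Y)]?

E[max(T,Y)] = Σ_t Σ_y max(t,y) · P(T=t)P(Y=y)
 = 0·0.1564 + 7·0.1836 + 6·0.1748 + 7·0.2052 + 7·0.1288 + 7·0.1512
 = 0 + 1.2852 + 1.0488 + 1.4364 + 0.9016 + 1.0584
 = 5.7304

5.7304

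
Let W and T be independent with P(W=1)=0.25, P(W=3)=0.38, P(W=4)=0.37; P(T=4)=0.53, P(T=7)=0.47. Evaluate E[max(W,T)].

E[max(W,T)] = Σ_w Σ_t max(w,t) · P(W=w)P(T=t)
 = 4·0.1325 + 7·0.1175 + 4·0.2014 + 7·0.1786 + 4·0.1961 + 7·0.1739
 = 0.53 + 0.8225 + 0.8056 + 1.2502 + 0.7844 + 1.2173
 = 5.41

5.41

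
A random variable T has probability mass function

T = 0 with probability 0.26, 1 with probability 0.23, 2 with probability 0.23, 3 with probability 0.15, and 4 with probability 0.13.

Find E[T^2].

E[T^2] = Σ t^2·P(T=t)
 = 0·0.26 + 1·0.23 + 4·0.23 + 9·0.15 + 16·0.13
 = 0 + 0.23 + 0.92 + 1.35 + 2.08
 = 4.58

4.58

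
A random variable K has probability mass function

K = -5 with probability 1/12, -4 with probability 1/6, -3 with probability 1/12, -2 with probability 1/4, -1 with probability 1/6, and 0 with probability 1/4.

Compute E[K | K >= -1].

P(K >= -1) = 1/6 + 1/4 = 5/12.
E[K | K >= -1] = [(-1)·1/6 + 0·1/4] / (5/12)
 = -1/6 / (5/12)
 = -2/5

-0.4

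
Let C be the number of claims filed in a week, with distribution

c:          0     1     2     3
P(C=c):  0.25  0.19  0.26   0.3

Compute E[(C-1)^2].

1.71

E[(C-1)^2] = Σ (c-1)^2·P(C=c)
 = 1·0.25 + 0·0.19 + 1·0.26 + 4·0.3
 = 0.25 + 0 + 0.26 + 1.2
 = 1.71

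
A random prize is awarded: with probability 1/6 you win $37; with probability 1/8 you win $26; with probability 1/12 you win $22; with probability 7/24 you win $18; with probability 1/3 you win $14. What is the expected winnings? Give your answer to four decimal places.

21.1667

E[payout] = 37·1/6 + 26·1/8 + 22·1/12 + 18·7/24 + 14·1/3
 = 37/6 + 13/4 + 11/6 + 21/4 + 14/3
 = 127/6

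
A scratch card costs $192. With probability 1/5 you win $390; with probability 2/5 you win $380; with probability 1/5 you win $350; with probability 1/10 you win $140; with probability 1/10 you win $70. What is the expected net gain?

E[payout] = 390·1/5 + 380·2/5 + 350·1/5 + 140·1/10 + 70·1/10
 = 78 + 152 + 70 + 14 + 7
 = 321
Net = 321 - 192 = 129

129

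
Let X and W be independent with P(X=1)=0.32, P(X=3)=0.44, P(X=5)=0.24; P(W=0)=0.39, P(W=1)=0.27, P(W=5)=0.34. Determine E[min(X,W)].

1.2356

E[min(X,W)] = Σ_x Σ_w min(x,w) · P(X=x)P(W=w)
 = 0·0.1248 + 1·0.0864 + 1·0.1088 + 0·0.1716 + 1·0.1188 + 3·0.1496 + 0·0.0936 + 1·0.0648 + 5·0.0816
 = 0 + 0.0864 + 0.1088 + 0 + 0.1188 + 0.4488 + 0 + 0.0648 + 0.408
 = 1.2356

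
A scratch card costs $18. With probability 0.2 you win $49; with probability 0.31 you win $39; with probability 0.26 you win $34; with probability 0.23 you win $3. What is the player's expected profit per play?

E[payout] = 49·0.2 + 39·0.31 + 34·0.26 + 3·0.23
 = 9.8 + 12.09 + 8.84 + 0.69
 = 31.42
Net = 31.42 - 18 = 13.42

13.42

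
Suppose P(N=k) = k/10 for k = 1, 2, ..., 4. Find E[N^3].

35.4

E[N^3] = Σ n^3·P(N=n)
 = 1·1/10 + 8·1/5 + 27·3/10 + 64·2/5
 = 1/10 + 8/5 + 81/10 + 128/5
 = 177/5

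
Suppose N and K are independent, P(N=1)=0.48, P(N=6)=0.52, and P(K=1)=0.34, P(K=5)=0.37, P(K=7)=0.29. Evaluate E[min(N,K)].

2.5236

E[min(N,K)] = Σ_n Σ_k min(n,k) · P(N=n)P(K=k)
 = 1·0.1632 + 1·0.1776 + 1·0.1392 + 1·0.1768 + 5·0.1924 + 6·0.1508
 = 0.1632 + 0.1776 + 0.1392 + 0.1768 + 0.962 + 0.9048
 = 2.5236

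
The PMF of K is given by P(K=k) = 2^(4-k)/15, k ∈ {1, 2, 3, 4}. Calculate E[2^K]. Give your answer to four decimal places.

4.2667

E[2^K] = Σ 2^k·P(K=k)
 = 2·8/15 + 4·4/15 + 8·2/15 + 16·1/15
 = 16/15 + 16/15 + 16/15 + 16/15
 = 64/15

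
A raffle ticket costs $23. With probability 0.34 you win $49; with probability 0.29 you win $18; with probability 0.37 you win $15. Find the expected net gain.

4.43

E[payout] = 49·0.34 + 18·0.29 + 15·0.37
 = 16.66 + 5.22 + 5.55
 = 27.43
Net = 27.43 - 23 = 4.43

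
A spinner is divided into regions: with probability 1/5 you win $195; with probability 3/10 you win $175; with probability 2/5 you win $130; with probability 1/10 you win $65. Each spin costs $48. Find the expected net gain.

E[payout] = 195·1/5 + 175·3/10 + 130·2/5 + 65·1/10
 = 39 + 105/2 + 52 + 13/2
 = 150
Net = 150 - 48 = 102

102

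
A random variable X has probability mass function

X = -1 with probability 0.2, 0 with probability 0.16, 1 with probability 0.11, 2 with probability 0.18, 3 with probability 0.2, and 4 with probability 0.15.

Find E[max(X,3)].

E[max(X,3)] = Σ max(x,3)·P(X=x)
 = 3·0.2 + 3·0.16 + 3·0.11 + 3·0.18 + 3·0.2 + 4·0.15
 = 0.6 + 0.48 + 0.33 + 0.54 + 0.6 + 0.6
 = 3.15

3.15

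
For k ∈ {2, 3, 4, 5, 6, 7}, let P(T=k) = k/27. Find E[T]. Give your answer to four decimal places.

5.1481

E[T] = Σ t·P(T=t)
 = 2·2/27 + 3·1/9 + 4·4/27 + 5·5/27 + 6·2/9 + 7·7/27
 = 4/27 + 1/3 + 16/27 + 25/27 + 4/3 + 49/27
 = 139/27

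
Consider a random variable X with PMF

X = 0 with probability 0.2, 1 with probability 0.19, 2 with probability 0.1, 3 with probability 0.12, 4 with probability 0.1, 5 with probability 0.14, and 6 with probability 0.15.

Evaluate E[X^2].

E[X^2] = Σ x^2·P(X=x)
 = 0·0.2 + 1·0.19 + 4·0.1 + 9·0.12 + 16·0.1 + 25·0.14 + 36·0.15
 = 0 + 0.19 + 0.4 + 1.08 + 1.6 + 3.5 + 5.4
 = 12.17

12.17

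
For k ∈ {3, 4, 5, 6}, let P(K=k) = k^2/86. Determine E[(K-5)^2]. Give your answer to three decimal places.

E[(K-5)^2] = Σ (k-5)^2·P(K=k)
 = 4·9/86 + 1·8/43 + 0·25/86 + 1·18/43
 = 18/43 + 8/43 + 0 + 18/43
 = 44/43

1.023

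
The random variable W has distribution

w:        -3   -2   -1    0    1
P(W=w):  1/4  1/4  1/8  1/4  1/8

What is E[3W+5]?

E[3W+5] = Σ (3w+5)·P(W=w)
 = (-4)·1/4 + (-1)·1/4 + 2·1/8 + 5·1/4 + 8·1/8
 = (-1) + (-1/4) + 1/4 + 5/4 + 1
 = 5/4

1.25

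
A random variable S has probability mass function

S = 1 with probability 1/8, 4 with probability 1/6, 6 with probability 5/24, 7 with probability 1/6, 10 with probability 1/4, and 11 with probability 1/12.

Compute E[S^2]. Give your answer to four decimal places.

E[S^2] = Σ s^2·P(S=s)
 = 1·1/8 + 16·1/6 + 36·5/24 + 49·1/6 + 100·1/4 + 121·1/12
 = 1/8 + 8/3 + 15/2 + 49/6 + 25 + 121/12
 = 1285/24

53.5417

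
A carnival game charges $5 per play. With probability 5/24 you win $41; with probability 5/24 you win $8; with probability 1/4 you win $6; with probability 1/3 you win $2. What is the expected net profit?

7.375

E[payout] = 41·5/24 + 8·5/24 + 6·1/4 + 2·1/3
 = 205/24 + 5/3 + 3/2 + 2/3
 = 99/8
Net = 99/8 - 5 = 59/8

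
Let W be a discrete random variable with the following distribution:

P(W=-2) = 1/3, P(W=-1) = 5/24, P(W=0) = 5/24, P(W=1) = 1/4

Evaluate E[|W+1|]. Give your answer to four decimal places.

E[|W+1|] = Σ |w+1|·P(W=w)
 = 1·1/3 + 0·5/24 + 1·5/24 + 2·1/4
 = 1/3 + 0 + 5/24 + 1/2
 = 25/24

1.0417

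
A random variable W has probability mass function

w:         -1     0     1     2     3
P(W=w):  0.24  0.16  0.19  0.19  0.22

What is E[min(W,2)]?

E[min(W,2)] = Σ min(w,2)·P(W=w)
 = (-1)·0.24 + 0·0.16 + 1·0.19 + 2·0.19 + 2·0.22
 = (-0.24) + 0 + 0.19 + 0.38 + 0.44
 = 0.77

0.77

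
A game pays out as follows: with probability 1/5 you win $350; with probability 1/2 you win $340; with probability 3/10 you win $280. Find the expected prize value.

E[payout] = 350·1/5 + 340·1/2 + 280·3/10
 = 70 + 170 + 84
 = 324

324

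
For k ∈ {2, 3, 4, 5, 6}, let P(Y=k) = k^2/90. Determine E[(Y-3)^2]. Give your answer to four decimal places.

4.9333

E[(Y-3)^2] = Σ (y-3)^2·P(Y=y)
 = 1·2/45 + 0·1/10 + 1·8/45 + 4·5/18 + 9·2/5
 = 2/45 + 0 + 8/45 + 10/9 + 18/5
 = 74/15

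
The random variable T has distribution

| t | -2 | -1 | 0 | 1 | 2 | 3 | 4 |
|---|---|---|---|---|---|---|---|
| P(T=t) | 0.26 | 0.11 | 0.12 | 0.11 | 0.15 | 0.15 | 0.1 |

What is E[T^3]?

9.57

E[T^3] = Σ t^3·P(T=t)
 = (-8)·0.26 + (-1)·0.11 + 0·0.12 + 1·0.11 + 8·0.15 + 27·0.15 + 64·0.1
 = (-2.08) + (-0.11) + 0 + 0.11 + 1.2 + 4.05 + 6.4
 = 9.57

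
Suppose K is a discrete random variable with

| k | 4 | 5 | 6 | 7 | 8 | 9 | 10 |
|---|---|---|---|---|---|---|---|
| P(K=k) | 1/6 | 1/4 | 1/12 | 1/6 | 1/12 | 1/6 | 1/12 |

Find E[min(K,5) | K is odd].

P(K is odd) = 1/4 + 1/6 + 1/6 = 7/12.
E[min(K,5) | K is odd] = [5·1/4 + 5·1/6 + 5·1/6] / (7/12)
 = 35/12 / (7/12)
 = 5

5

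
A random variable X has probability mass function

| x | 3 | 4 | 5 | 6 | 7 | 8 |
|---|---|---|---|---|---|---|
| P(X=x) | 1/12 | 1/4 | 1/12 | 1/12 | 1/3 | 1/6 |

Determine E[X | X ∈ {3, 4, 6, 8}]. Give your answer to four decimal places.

5.2857

P(X ∈ {3, 4, 6, 8}) = 1/12 + 1/4 + 1/12 + 1/6 = 7/12.
E[X | X ∈ {3, 4, 6, 8}] = [3·1/12 + 4·1/4 + 6·1/12 + 8·1/6] / (7/12)
 = 37/12 / (7/12)
 = 37/7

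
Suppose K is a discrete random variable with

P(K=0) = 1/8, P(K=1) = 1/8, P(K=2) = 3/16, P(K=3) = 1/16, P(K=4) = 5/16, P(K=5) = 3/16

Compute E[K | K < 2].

0.5

P(K < 2) = 1/8 + 1/8 = 1/4.
E[K | K < 2] = [0·1/8 + 1·1/8] / (1/4)
 = 1/8 / (1/4)
 = 1/2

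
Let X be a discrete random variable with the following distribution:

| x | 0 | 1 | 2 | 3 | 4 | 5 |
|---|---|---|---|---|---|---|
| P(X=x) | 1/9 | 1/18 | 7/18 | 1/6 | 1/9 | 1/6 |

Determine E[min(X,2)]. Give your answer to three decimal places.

1.722

E[min(X,2)] = Σ min(x,2)·P(X=x)
 = 0·1/9 + 1·1/18 + 2·7/18 + 2·1/6 + 2·1/9 + 2·1/6
 = 0 + 1/18 + 7/9 + 1/3 + 2/9 + 1/3
 = 31/18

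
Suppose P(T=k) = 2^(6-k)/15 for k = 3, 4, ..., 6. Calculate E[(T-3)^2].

E[(T-3)^2] = Σ (t-3)^2·P(T=t)
 = 0·8/15 + 1·4/15 + 4·2/15 + 9·1/15
 = 0 + 4/15 + 8/15 + 3/5
 = 7/5

1.4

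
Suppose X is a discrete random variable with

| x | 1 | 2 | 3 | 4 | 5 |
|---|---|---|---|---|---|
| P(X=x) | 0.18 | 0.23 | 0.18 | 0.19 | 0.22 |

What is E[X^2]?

E[X^2] = Σ x^2·P(X=x)
 = 1·0.18 + 4·0.23 + 9·0.18 + 16·0.19 + 25·0.22
 = 0.18 + 0.92 + 1.62 + 3.04 + 5.5
 = 11.26

11.26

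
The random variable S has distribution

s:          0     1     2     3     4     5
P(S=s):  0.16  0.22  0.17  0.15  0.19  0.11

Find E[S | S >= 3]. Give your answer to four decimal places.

3.9111

P(S >= 3) = 0.15 + 0.19 + 0.11 = 0.45.
E[S | S >= 3] = [3·0.15 + 4·0.19 + 5·0.11] / 0.45
 = 1.76 / 0.45
 = 176/45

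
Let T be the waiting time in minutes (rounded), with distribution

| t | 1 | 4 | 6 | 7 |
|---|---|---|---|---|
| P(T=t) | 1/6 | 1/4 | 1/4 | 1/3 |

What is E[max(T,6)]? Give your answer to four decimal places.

E[max(T,6)] = Σ max(t,6)·P(T=t)
 = 6·1/6 + 6·1/4 + 6·1/4 + 7·1/3
 = 1 + 3/2 + 3/2 + 7/3
 = 19/3

6.3333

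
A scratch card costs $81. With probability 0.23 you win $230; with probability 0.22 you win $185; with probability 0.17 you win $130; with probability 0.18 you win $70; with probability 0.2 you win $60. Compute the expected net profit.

59.3

E[payout] = 230·0.23 + 185·0.22 + 130·0.17 + 70·0.18 + 60·0.2
 = 52.9 + 40.7 + 22.1 + 12.6 + 12
 = 140.3
Net = 140.3 - 81 = 59.3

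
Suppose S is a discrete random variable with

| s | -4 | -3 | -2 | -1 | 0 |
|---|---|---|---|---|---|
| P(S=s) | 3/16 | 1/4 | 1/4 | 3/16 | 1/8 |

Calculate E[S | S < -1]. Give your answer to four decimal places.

P(S < -1) = 3/16 + 1/4 + 1/4 = 11/16.
E[S | S < -1] = [(-4)·3/16 + (-3)·1/4 + (-2)·1/4] / (11/16)
 = -2 / (11/16)
 = -32/11

-2.9091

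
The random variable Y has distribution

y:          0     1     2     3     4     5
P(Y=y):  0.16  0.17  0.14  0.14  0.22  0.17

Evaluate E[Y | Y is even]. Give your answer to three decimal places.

2.231

P(Y is even) = 0.16 + 0.14 + 0.22 = 0.52.
E[Y | Y is even] = [0·0.16 + 2·0.14 + 4·0.22] / 0.52
 = 1.16 / 0.52
 = 29/13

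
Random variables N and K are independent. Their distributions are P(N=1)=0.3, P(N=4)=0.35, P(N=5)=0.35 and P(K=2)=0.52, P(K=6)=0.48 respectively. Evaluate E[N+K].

7.37

E[N+K] = Σ_n Σ_k (n+k) · P(N=n)P(K=k)
 = 3·0.156 + 7·0.144 + 6·0.182 + 10·0.168 + 7·0.182 + 11·0.168
 = 0.468 + 1.008 + 1.092 + 1.68 + 1.274 + 1.848
 = 7.37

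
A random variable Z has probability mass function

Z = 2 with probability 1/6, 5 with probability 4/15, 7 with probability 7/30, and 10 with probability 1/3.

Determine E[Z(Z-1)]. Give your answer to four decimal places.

E[Z(Z-1)] = Σ z(z-1)·P(Z=z)
 = 2·1/6 + 20·4/15 + 42·7/30 + 90·1/3
 = 1/3 + 16/3 + 49/5 + 30
 = 682/15

45.4667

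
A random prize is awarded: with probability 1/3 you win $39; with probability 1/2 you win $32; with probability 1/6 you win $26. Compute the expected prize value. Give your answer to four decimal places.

33.3333

E[payout] = 39·1/3 + 32·1/2 + 26·1/6
 = 13 + 16 + 13/3
 = 100/3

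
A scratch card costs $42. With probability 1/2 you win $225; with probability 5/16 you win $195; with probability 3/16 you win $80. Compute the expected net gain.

E[payout] = 225·1/2 + 195·5/16 + 80·3/16
 = 225/2 + 975/16 + 15
 = 3015/16
Net = 3015/16 - 42 = 2343/16

146.4375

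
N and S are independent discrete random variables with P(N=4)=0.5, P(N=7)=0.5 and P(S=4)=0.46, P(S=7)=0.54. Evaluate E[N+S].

E[N+S] = Σ_n Σ_s (n+s) · P(N=n)P(S=s)
 = 8·0.23 + 11·0.27 + 11·0.23 + 14·0.27
 = 1.84 + 2.97 + 2.53 + 3.78
 = 11.12

11.12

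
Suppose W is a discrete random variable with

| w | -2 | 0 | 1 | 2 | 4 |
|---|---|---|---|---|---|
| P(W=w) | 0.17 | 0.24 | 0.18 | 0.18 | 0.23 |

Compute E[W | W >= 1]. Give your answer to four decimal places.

P(W >= 1) = 0.18 + 0.18 + 0.23 = 0.59.
E[W | W >= 1] = [1·0.18 + 2·0.18 + 4·0.23] / 0.59
 = 1.46 / 0.59
 = 146/59

2.4746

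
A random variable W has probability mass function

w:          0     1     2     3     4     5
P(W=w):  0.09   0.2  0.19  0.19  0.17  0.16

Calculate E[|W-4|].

1.69

E[|W-4|] = Σ |w-4|·P(W=w)
 = 4·0.09 + 3·0.2 + 2·0.19 + 1·0.19 + 0·0.17 + 1·0.16
 = 0.36 + 0.6 + 0.38 + 0.19 + 0 + 0.16
 = 1.69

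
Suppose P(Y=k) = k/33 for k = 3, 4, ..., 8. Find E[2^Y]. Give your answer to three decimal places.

E[2^Y] = Σ 2^y·P(Y=y)
 = 8·1/11 + 16·4/33 + 32·5/33 + 64·2/11 + 128·7/33 + 256·8/33
 = 8/11 + 64/33 + 160/33 + 128/11 + 896/33 + 2048/33
 = 1192/11

108.364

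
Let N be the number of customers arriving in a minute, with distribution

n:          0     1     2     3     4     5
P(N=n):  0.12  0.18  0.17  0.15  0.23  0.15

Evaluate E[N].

2.64

E[N] = Σ n·P(N=n)
 = 0·0.12 + 1·0.18 + 2·0.17 + 3·0.15 + 4·0.23 + 5·0.15
 = 0 + 0.18 + 0.34 + 0.45 + 0.92 + 0.75
 = 2.64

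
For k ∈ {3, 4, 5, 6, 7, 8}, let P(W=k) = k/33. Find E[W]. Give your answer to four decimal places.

E[W] = Σ w·P(W=w)
 = 3·1/11 + 4·4/33 + 5·5/33 + 6·2/11 + 7·7/33 + 8·8/33
 = 3/11 + 16/33 + 25/33 + 12/11 + 49/33 + 64/33
 = 199/33

6.0303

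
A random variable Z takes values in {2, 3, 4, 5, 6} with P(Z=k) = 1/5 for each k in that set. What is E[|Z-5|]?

E[|Z-5|] = Σ |z-5|·P(Z=z)
 = 3·1/5 + 2·1/5 + 1·1/5 + 0·1/5 + 1·1/5
 = 3/5 + 2/5 + 1/5 + 0 + 1/5
 = 7/5

1.4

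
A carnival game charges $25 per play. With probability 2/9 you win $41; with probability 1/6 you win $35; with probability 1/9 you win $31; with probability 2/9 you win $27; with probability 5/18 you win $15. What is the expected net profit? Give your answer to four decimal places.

E[payout] = 41·2/9 + 35·1/6 + 31·1/9 + 27·2/9 + 15·5/18
 = 82/9 + 35/6 + 31/9 + 6 + 25/6
 = 257/9
Net = 257/9 - 25 = 32/9

3.5556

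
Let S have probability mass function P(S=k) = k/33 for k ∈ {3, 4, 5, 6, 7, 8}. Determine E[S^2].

39

E[S^2] = Σ s^2·P(S=s)
 = 9·1/11 + 16·4/33 + 25·5/33 + 36·2/11 + 49·7/33 + 64·8/33
 = 9/11 + 64/33 + 125/33 + 72/11 + 343/33 + 512/33
 = 39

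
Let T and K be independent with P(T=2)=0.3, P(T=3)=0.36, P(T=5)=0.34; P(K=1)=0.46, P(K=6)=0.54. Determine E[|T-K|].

E[|T-K|] = Σ_t Σ_k |t-k| · P(T=t)P(K=k)
 = 1·0.138 + 4·0.162 + 2·0.1656 + 3·0.1944 + 4·0.1564 + 1·0.1836
 = 0.138 + 0.648 + 0.3312 + 0.5832 + 0.6256 + 0.1836
 = 2.5096

2.5096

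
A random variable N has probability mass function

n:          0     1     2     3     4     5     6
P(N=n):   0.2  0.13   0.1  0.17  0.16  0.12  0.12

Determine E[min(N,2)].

1.47

E[min(N,2)] = Σ min(n,2)·P(N=n)
 = 0·0.2 + 1·0.13 + 2·0.1 + 2·0.17 + 2·0.16 + 2·0.12 + 2·0.12
 = 0 + 0.13 + 0.2 + 0.34 + 0.32 + 0.24 + 0.24
 = 1.47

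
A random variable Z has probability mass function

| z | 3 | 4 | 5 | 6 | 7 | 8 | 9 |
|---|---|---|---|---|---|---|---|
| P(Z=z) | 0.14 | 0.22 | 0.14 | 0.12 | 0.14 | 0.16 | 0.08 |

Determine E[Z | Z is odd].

P(Z is odd) = 0.14 + 0.14 + 0.14 + 0.08 = 0.5.
E[Z | Z is odd] = [3·0.14 + 5·0.14 + 7·0.14 + 9·0.08] / 0.5
 = 2.82 / 0.5
 = 141/25

5.64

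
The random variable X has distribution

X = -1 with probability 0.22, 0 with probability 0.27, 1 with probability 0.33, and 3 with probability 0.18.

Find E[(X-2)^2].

3.57

E[(X-2)^2] = Σ (x-2)^2·P(X=x)
 = 9·0.22 + 4·0.27 + 1·0.33 + 1·0.18
 = 1.98 + 1.08 + 0.33 + 0.18
 = 3.57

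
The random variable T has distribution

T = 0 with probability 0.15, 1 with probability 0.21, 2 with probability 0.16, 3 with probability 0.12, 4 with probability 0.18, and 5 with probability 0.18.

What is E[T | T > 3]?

P(T > 3) = 0.18 + 0.18 = 0.36.
E[T | T > 3] = [4·0.18 + 5·0.18] / 0.36
 = 1.62 / 0.36
 = 9/2

4.5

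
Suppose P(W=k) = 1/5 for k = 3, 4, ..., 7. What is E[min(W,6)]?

4.8

E[min(W,6)] = Σ min(w,6)·P(W=w)
 = 3·1/5 + 4·1/5 + 5·1/5 + 6·1/5 + 6·1/5
 = 3/5 + 4/5 + 1 + 6/5 + 6/5
 = 24/5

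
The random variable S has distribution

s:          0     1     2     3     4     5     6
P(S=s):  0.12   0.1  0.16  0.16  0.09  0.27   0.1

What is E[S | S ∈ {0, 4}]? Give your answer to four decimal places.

1.7143

P(S ∈ {0, 4}) = 0.12 + 0.09 = 0.21.
E[S | S ∈ {0, 4}] = [0·0.12 + 4·0.09] / 0.21
 = 0.36 / 0.21
 = 12/7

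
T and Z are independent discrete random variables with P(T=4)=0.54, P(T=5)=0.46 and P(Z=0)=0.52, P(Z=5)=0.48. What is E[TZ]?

E[TZ] = Σ_t Σ_z tz · P(T=t)P(Z=z)
 = 0·0.2808 + 20·0.2592 + 0·0.2392 + 25·0.2208
 = 0 + 5.184 + 0 + 5.52
 = 10.704

10.704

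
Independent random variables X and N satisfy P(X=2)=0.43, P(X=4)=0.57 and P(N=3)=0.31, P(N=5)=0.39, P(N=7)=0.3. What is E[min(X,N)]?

2.9633

E[min(X,N)] = Σ_x Σ_n min(x,n) · P(X=x)P(N=n)
 = 2·0.1333 + 2·0.1677 + 2·0.129 + 3·0.1767 + 4·0.2223 + 4·0.171
 = 0.2666 + 0.3354 + 0.258 + 0.5301 + 0.8892 + 0.684
 = 2.9633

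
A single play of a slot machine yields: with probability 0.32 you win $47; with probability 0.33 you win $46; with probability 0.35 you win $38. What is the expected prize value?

E[payout] = 47·0.32 + 46·0.33 + 38·0.35
 = 15.04 + 15.18 + 13.3
 = 43.52

43.52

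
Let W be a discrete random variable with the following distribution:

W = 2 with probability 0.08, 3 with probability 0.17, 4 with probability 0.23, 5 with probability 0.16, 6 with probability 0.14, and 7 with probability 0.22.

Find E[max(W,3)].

4.85

E[max(W,3)] = Σ max(w,3)·P(W=w)
 = 3·0.08 + 3·0.17 + 4·0.23 + 5·0.16 + 6·0.14 + 7·0.22
 = 0.24 + 0.51 + 0.92 + 0.8 + 0.84 + 1.54
 = 4.85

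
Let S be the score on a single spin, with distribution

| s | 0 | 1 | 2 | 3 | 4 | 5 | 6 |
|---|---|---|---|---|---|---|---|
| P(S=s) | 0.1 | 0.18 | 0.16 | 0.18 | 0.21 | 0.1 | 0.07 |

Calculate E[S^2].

E[S^2] = Σ s^2·P(S=s)
 = 0·0.1 + 1·0.18 + 4·0.16 + 9·0.18 + 16·0.21 + 25·0.1 + 36·0.07
 = 0 + 0.18 + 0.64 + 1.62 + 3.36 + 2.5 + 2.52
 = 10.82

10.82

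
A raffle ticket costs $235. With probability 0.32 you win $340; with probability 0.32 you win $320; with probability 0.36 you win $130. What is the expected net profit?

E[payout] = 340·0.32 + 320·0.32 + 130·0.36
 = 108.8 + 102.4 + 46.8
 = 258
Net = 258 - 235 = 23

23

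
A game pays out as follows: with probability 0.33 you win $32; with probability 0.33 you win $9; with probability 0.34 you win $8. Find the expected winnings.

E[payout] = 32·0.33 + 9·0.33 + 8·0.34
 = 10.56 + 2.97 + 2.72
 = 16.25

16.25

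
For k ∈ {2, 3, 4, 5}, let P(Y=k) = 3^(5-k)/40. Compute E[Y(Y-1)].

E[Y(Y-1)] = Σ y(y-1)·P(Y=y)
 = 2·27/40 + 6·9/40 + 12·3/40 + 20·1/40
 = 27/20 + 27/20 + 9/10 + 1/2
 = 41/10

4.1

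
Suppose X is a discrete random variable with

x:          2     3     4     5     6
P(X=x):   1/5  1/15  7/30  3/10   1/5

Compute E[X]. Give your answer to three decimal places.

4.233

E[X] = Σ x·P(X=x)
 = 2·1/5 + 3·1/15 + 4·7/30 + 5·3/10 + 6·1/5
 = 2/5 + 1/5 + 14/15 + 3/2 + 6/5
 = 127/30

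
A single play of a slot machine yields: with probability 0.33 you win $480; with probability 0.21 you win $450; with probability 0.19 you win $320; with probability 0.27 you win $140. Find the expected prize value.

351.5

E[payout] = 480·0.33 + 450·0.21 + 320·0.19 + 140·0.27
 = 158.4 + 94.5 + 60.8 + 37.8
 = 351.5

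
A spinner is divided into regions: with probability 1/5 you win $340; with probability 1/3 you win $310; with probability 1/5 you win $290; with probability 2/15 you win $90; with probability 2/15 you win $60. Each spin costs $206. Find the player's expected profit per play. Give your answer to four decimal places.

E[payout] = 340·1/5 + 310·1/3 + 290·1/5 + 90·2/15 + 60·2/15
 = 68 + 310/3 + 58 + 12 + 8
 = 748/3
Net = 748/3 - 206 = 130/3

43.3333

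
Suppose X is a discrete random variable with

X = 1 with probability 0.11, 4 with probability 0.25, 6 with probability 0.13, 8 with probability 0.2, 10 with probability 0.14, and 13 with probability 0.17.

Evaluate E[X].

7.1

E[X] = Σ x·P(X=x)
 = 1·0.11 + 4·0.25 + 6·0.13 + 8·0.2 + 10·0.14 + 13·0.17
 = 0.11 + 1 + 0.78 + 1.6 + 1.4 + 2.21
 = 7.1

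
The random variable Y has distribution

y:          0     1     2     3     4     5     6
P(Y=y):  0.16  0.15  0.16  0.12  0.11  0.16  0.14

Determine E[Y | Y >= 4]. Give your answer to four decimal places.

5.0732

P(Y >= 4) = 0.11 + 0.16 + 0.14 = 0.41.
E[Y | Y >= 4] = [4·0.11 + 5·0.16 + 6·0.14] / 0.41
 = 2.08 / 0.41
 = 208/41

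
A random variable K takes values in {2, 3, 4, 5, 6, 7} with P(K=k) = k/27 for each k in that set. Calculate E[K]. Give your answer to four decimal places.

E[K] = Σ k·P(K=k)
 = 2·2/27 + 3·1/9 + 4·4/27 + 5·5/27 + 6·2/9 + 7·7/27
 = 4/27 + 1/3 + 16/27 + 25/27 + 4/3 + 49/27
 = 139/27

5.1481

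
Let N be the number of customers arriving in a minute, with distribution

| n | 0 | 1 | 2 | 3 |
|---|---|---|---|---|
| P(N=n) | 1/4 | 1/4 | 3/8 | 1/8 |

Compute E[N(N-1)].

E[N(N-1)] = Σ n(n-1)·P(N=n)
 = 0·1/4 + 0·1/4 + 2·3/8 + 6·1/8
 = 0 + 0 + 3/4 + 3/4
 = 3/2

1.5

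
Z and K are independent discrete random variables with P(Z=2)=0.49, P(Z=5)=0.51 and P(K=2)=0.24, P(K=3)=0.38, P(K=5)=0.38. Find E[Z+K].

7.05

E[Z+K] = Σ_z Σ_k (z+k) · P(Z=z)P(K=k)
 = 4·0.1176 + 5·0.1862 + 7·0.1862 + 7·0.1224 + 8·0.1938 + 10·0.1938
 = 0.4704 + 0.931 + 1.3034 + 0.8568 + 1.5504 + 1.938
 = 7.05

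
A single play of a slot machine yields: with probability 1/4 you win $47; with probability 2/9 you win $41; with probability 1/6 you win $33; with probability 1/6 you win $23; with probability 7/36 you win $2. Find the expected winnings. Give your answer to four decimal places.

E[payout] = 47·1/4 + 41·2/9 + 33·1/6 + 23·1/6 + 2·7/36
 = 47/4 + 82/9 + 11/2 + 23/6 + 7/18
 = 367/12

30.5833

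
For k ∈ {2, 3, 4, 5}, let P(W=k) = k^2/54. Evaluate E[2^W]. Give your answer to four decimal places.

E[2^W] = Σ 2^w·P(W=w)
 = 4·2/27 + 8·1/6 + 16·8/27 + 32·25/54
 = 8/27 + 4/3 + 128/27 + 400/27
 = 572/27

21.1852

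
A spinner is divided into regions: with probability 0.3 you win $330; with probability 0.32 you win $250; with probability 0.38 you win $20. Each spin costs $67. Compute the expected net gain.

119.6

E[payout] = 330·0.3 + 250·0.32 + 20·0.38
 = 99 + 80 + 7.6
 = 186.6
Net = 186.6 - 67 = 119.6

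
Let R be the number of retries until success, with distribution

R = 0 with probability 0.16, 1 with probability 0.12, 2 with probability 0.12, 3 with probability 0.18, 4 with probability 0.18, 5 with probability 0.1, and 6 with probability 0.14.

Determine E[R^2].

12.64

E[R^2] = Σ r^2·P(R=r)
 = 0·0.16 + 1·0.12 + 4·0.12 + 9·0.18 + 16·0.18 + 25·0.1 + 36·0.14
 = 0 + 0.12 + 0.48 + 1.62 + 2.88 + 2.5 + 5.04
 = 12.64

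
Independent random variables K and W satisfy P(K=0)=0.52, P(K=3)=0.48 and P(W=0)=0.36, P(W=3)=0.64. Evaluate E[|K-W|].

E[|K-W|] = Σ_k Σ_w |k-w| · P(K=k)P(W=w)
 = 0·0.1872 + 3·0.3328 + 3·0.1728 + 0·0.3072
 = 0 + 0.9984 + 0.5184 + 0
 = 1.5168

1.5168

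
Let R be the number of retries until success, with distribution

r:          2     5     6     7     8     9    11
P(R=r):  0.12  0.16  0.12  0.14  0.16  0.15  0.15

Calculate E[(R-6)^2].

7.96

E[(R-6)^2] = Σ (r-6)^2·P(R=r)
 = 16·0.12 + 1·0.16 + 0·0.12 + 1·0.14 + 4·0.16 + 9·0.15 + 25·0.15
 = 1.92 + 0.16 + 0 + 0.14 + 0.64 + 1.35 + 3.75
 = 7.96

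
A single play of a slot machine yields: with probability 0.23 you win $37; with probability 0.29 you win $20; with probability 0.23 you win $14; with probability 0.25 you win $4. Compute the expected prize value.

18.53

E[payout] = 37·0.23 + 20·0.29 + 14·0.23 + 4·0.25
 = 8.51 + 5.8 + 3.22 + 1
 = 18.53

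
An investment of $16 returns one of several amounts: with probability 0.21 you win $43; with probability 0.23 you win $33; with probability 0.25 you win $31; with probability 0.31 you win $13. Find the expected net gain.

E[payout] = 43·0.21 + 33·0.23 + 31·0.25 + 13·0.31
 = 9.03 + 7.59 + 7.75 + 4.03
 = 28.4
Net = 28.4 - 16 = 12.4

12.4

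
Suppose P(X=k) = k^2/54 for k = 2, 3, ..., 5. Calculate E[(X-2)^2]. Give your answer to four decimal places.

E[(X-2)^2] = Σ (x-2)^2·P(X=x)
 = 0·2/27 + 1·1/6 + 4·8/27 + 9·25/54
 = 0 + 1/6 + 32/27 + 25/6
 = 149/27

5.5185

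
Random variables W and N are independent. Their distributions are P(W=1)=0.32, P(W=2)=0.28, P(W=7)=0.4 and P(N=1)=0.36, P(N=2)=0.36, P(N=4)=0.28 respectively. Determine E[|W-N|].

2.5616

E[|W-N|] = Σ_w Σ_n |w-n| · P(W=w)P(N=n)
 = 0·0.1152 + 1·0.1152 + 3·0.0896 + 1·0.1008 + 0·0.1008 + 2·0.0784 + 6·0.144 + 5·0.144 + 3·0.112
 = 0 + 0.1152 + 0.2688 + 0.1008 + 0 + 0.1568 + 0.864 + 0.72 + 0.336
 = 2.5616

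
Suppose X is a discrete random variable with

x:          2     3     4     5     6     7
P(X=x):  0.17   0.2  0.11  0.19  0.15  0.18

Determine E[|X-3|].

1.83

E[|X-3|] = Σ |x-3|·P(X=x)
 = 1·0.17 + 0·0.2 + 1·0.11 + 2·0.19 + 3·0.15 + 4·0.18
 = 0.17 + 0 + 0.11 + 0.38 + 0.45 + 0.72
 = 1.83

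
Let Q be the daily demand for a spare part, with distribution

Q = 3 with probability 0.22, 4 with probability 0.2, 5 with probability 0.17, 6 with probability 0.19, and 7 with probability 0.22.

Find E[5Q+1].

25.95

E[5Q+1] = Σ (5q+1)·P(Q=q)
 = 16·0.22 + 21·0.2 + 26·0.17 + 31·0.19 + 36·0.22
 = 3.52 + 4.2 + 4.42 + 5.89 + 7.92
 = 25.95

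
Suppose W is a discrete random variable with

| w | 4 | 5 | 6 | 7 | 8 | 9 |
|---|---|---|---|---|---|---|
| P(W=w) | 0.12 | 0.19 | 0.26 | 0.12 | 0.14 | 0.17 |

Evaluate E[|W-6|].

1.34

E[|W-6|] = Σ |w-6|·P(W=w)
 = 2·0.12 + 1·0.19 + 0·0.26 + 1·0.12 + 2·0.14 + 3·0.17
 = 0.24 + 0.19 + 0 + 0.12 + 0.28 + 0.51
 = 1.34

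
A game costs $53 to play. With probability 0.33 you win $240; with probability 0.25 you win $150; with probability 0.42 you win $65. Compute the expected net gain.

E[payout] = 240·0.33 + 150·0.25 + 65·0.42
 = 79.2 + 37.5 + 27.3
 = 144
Net = 144 - 53 = 91

91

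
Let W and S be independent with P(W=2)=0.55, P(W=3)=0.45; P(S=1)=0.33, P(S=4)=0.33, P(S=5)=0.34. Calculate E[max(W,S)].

E[max(W,S)] = Σ_w Σ_s max(w,s) · P(W=w)P(S=s)
 = 2·0.1815 + 4·0.1815 + 5·0.187 + 3·0.1485 + 4·0.1485 + 5·0.153
 = 0.363 + 0.726 + 0.935 + 0.4455 + 0.594 + 0.765
 = 3.8285

3.8285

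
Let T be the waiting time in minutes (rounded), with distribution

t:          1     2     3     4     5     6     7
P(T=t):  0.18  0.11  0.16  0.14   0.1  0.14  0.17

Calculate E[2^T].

E[2^T] = Σ 2^t·P(T=t)
 = 2·0.18 + 4·0.11 + 8·0.16 + 16·0.14 + 32·0.1 + 64·0.14 + 128·0.17
 = 0.36 + 0.44 + 1.28 + 2.24 + 3.2 + 8.96 + 21.76
 = 38.24

38.24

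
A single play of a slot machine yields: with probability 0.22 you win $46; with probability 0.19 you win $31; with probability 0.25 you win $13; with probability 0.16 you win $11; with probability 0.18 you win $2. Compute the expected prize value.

E[payout] = 46·0.22 + 31·0.19 + 13·0.25 + 11·0.16 + 2·0.18
 = 10.12 + 5.89 + 3.25 + 1.76 + 0.36
 = 21.38

21.38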